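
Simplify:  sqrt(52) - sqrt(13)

sqrt(52) = 2*sqrt(13); sqrt(13) = sqrt(13)
Combine: (2 - 1)·sqrt(13) = sqrt(13)

sqrt(13)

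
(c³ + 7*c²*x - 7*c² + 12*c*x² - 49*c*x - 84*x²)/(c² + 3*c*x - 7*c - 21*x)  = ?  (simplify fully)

c + 4*x

Factor: c³ + 7*c²*x - 7*c² + 12*c*x² - 49*c*x - 84*x² = (c - 7)·(c + 4*x)·(c + 3*x);  c² + 3*c*x - 7*c - 21*x = (c + 3*x)·(c - 7)
Cancel the common factors (c + 3*x), (c - 7).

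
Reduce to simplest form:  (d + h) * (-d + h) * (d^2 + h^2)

Pair the conjugate factors: (h+d)(h-d) = -d^2 + h^2, then repeat with the next factor.

-d^4 + h^4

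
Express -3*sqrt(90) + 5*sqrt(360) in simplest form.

21*sqrt(10)

3*sqrt(90) = 9*sqrt(10); 5*sqrt(360) = 30*sqrt(10)
Combine: (-9 + 30)·sqrt(10) = 21*sqrt(10)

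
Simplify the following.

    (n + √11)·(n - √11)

Product of conjugates: (P+Q)(P-Q) = P^2 - Q^2.

n² - 11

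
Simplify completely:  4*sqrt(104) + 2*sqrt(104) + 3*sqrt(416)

4*sqrt(104) = 8*sqrt(26); 2*sqrt(104) = 4*sqrt(26); 3*sqrt(416) = 12*sqrt(26)
Combine: (8 + 4 + 12)·sqrt(26) = 24*sqrt(26)

24*sqrt(26)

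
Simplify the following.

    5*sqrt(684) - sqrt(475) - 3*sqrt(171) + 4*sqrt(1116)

16*sqrt(19) + 24*sqrt(31)

5*sqrt(684) = 30*sqrt(19); sqrt(475) = 5*sqrt(19); 3*sqrt(171) = 9*sqrt(19); 4*sqrt(1116) = 24*sqrt(31)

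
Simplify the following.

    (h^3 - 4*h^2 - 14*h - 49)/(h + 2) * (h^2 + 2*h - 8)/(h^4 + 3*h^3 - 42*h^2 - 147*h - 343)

Factor: h^3 - 4*h^2 - 14*h - 49 = (h - 7)*(h^2 + 3*h + 7);  h^2 + 2*h - 8 = (h - 2)*(h + 4);  h^4 + 3*h^3 - 42*h^2 - 147*h - 343 = (h + 7)*(h^2 + 3*h + 7)*(h - 7)
Cancel the common factors (h^2 + 3*h + 7), (h - 7).

(h^2 + 2*h - 8)/(h^2 + 9*h + 14)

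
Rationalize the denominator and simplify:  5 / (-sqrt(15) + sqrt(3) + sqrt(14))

(-5*sqrt(15) + 10*sqrt(14) + 65*sqrt(3) + 15*sqrt(70))/82

Group as (sqrt(3) + sqrt(14)) - sqrt(15); multiply by (sqrt(3) + sqrt(14)) + sqrt(15), then rationalise the remaining surd.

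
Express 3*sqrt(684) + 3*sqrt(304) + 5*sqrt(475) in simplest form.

55*sqrt(19)

3*sqrt(684) = 18*sqrt(19); 3*sqrt(304) = 12*sqrt(19); 5*sqrt(475) = 25*sqrt(19)
Combine: (18 + 12 + 25)·sqrt(19) = 55*sqrt(19)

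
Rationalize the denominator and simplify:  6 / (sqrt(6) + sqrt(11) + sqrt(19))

(-3*sqrt(1254) - 3*sqrt(19) + 21*sqrt(11) + 36*sqrt(6))/65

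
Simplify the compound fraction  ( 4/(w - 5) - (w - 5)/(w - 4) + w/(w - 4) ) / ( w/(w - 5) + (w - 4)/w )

(9*w**2 - 41*w)/(2*w**3 - 17*w**2 + 56*w - 80)

Numerator: 4/(w - 5) - (w - 5)/(w - 4) + w/(w - 4) = (9*w - 41)/(w**2 - 9*w + 20)
Denominator: w/(w - 5) + (w - 4)/w = (2*w**2 - 9*w + 20)/(w**2 - 5*w)
Divide: ((9*w - 41)/(w**2 - 9*w + 20)) · ((w**2 - 5*w)/(2*w**2 - 9*w + 20)) = (9*w**2 - 41*w)/(2*w**3 - 17*w**2 + 56*w - 80)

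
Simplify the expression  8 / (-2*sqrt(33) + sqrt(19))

Multiply numerator and denominator by sqrt(19) + 2*sqrt(33).
Denominator becomes -113; numerator becomes 8*sqrt(19) + 16*sqrt(33).

(-16*sqrt(33) - 8*sqrt(19))/113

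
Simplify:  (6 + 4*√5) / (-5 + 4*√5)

Multiply numerator and denominator by -4*√5 - 5.
Denominator becomes -55; numerator becomes -110 - 44*√5.

(4*√5 + 10)/5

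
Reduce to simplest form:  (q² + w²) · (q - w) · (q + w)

q⁴ - w⁴

Telescope via difference of squares: (q+w)(q-w) = q² - w², then repeat with the next factor.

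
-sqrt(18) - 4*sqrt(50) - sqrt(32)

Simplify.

sqrt(18) = 3*sqrt(2); 4*sqrt(50) = 20*sqrt(2); sqrt(32) = 4*sqrt(2)
Combine: (-3 - 20 - 4)·sqrt(2) = -27*sqrt(2)

-27*sqrt(2)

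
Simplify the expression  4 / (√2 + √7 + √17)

-6*√7 - 11*√2 + √238 + 4*√17

Group as (√2 + √7) + √17; multiply by (√2 + √7) - √17, then rationalise the remaining surd.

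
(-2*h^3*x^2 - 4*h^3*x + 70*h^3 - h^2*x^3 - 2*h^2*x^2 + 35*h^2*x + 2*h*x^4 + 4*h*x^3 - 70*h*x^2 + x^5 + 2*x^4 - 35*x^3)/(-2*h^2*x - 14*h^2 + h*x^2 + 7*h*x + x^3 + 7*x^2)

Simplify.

Factor: -2*h^3*x^2 - 4*h^3*x + 70*h^3 - h^2*x^3 - 2*h^2*x^2 + 35*h^2*x + 2*h*x^4 + 4*h*x^3 - 70*h*x^2 + x^5 + 2*x^4 - 35*x^3 = (h + x)*(x - 5)*(x + 7)*(-h + x)*(2*h + x);  -2*h^2*x - 14*h^2 + h*x^2 + 7*h*x + x^3 + 7*x^2 = (x + 7)*(-h + x)*(2*h + x)
Cancel the common factors (x + 7), (-h + x), (2*h + x).

h*x - 5*h + x^2 - 5*x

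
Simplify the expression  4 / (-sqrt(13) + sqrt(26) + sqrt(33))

(-46*sqrt(13) + 6*sqrt(33) + 20*sqrt(26) + 26*sqrt(66))/329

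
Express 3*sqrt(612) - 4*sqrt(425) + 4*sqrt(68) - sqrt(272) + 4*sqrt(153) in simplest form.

14*sqrt(17)

3*sqrt(612) = 18*sqrt(17); 4*sqrt(425) = 20*sqrt(17); 4*sqrt(68) = 8*sqrt(17); sqrt(272) = 4*sqrt(17); 4*sqrt(153) = 12*sqrt(17)
Combine: (18 - 20 + 8 - 4 + 12)·sqrt(17) = 14*sqrt(17)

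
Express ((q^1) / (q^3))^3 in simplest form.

q^(-6)

Inside the bracket: (q^-2)
Raise to the power 3: (q^-6)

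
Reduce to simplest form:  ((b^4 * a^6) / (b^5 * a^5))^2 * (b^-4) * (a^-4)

1/(a^2*b^6)

Inside the bracket: (b^-1) * a^1
Raise to the power 2: (b^-2) * a^2
Multiply by (b^-4) * (a^-4): add exponents.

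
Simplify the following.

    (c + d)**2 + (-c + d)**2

Binomially expand both and collect terms in d, c.

2*c**2 + 2*d**2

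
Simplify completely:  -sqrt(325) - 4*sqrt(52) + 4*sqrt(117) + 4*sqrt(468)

23*sqrt(13)

sqrt(325) = 5*sqrt(13); 4*sqrt(52) = 8*sqrt(13); 4*sqrt(117) = 12*sqrt(13); 4*sqrt(468) = 24*sqrt(13)
Combine: (-5 - 8 + 12 + 24)·sqrt(13) = 23*sqrt(13)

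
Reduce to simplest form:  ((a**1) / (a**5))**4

a**(-16)

Inside the bracket: (a**-4)
Raise to the power 4: (a**-16)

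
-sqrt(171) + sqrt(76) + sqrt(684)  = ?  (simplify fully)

5*sqrt(19)

sqrt(171) = 3*sqrt(19); sqrt(76) = 2*sqrt(19); sqrt(684) = 6*sqrt(19)
Combine: (-3 + 2 + 6)·sqrt(19) = 5*sqrt(19)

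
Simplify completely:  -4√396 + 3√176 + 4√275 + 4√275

4√396 = 24*√11; 3√176 = 12*√11; 4√275 = 20*√11; 4√275 = 20*√11
Combine: (-24 + 12 + 20 + 20)·√11 = 28*√11

28*√11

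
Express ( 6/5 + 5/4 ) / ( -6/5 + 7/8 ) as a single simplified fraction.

Numerator: 6/5 + 5/4 = 49/20
Denominator: -6/5 + 7/8 = -13/40
Divide: (49/20) · (-40/13) = -98/13

-98/13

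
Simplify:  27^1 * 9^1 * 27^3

3^14

27^1 = 3^3; 9^1 = 3^2; 27^3 = 3^9
Combine exponents: 3^14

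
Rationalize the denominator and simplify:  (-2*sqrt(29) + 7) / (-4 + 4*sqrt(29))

Multiply numerator and denominator by -4*sqrt(29) - 4.
Denominator becomes -448; numerator becomes -20*sqrt(29) + 204.

(-51 + 5*sqrt(29))/112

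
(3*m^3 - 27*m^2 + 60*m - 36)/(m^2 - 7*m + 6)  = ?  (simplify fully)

3*m - 6

Factor: 3*m^3 - 27*m^2 + 60*m - 36 = 3*(m - 2)*(m - 1)*(m - 6);  m^2 - 7*m + 6 = (m - 6)*(m - 1)
Cancel the common factors (m - 6), (m - 1).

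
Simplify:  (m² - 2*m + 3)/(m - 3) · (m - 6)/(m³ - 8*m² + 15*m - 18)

1/(m - 3)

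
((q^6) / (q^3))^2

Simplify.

Inside the bracket: q^3
Raise to the power 2: q^6

q^6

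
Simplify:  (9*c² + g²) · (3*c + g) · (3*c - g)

81*c⁴ - g⁴

Telescope via difference of squares: ((3*c)+g)((3*c)-g) = 9*c² - g², then repeat with the next factor.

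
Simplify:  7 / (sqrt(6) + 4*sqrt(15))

(-7*sqrt(6) + 28*sqrt(15))/234

Multiply numerator and denominator by -sqrt(6) + 4*sqrt(15).
Denominator becomes 234; numerator becomes -7*sqrt(6) + 28*sqrt(15).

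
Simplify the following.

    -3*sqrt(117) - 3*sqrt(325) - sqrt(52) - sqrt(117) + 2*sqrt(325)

-19*sqrt(13)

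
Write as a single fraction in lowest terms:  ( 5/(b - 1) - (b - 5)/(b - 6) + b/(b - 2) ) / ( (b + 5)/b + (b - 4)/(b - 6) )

(6*b³ - 51*b² + 70*b)/(2*b⁴ - 11*b³ - 11*b² + 80*b - 60)

Numerator: 5/(b - 1) - (b - 5)/(b - 6) + b/(b - 2) = (6*b² - 51*b + 70)/(b³ - 9*b² + 20*b - 12)
Denominator: (b + 5)/b + (b - 4)/(b - 6) = (2*b² - 5*b - 30)/(b² - 6*b)
Divide: ((6*b² - 51*b + 70)/(b³ - 9*b² + 20*b - 12)) · ((b² - 6*b)/(2*b² - 5*b - 30)) = (6*b³ - 51*b² + 70*b)/(2*b⁴ - 11*b³ - 11*b² + 80*b - 60)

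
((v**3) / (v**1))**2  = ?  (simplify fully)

Inside the bracket: v**2
Raise to the power 2: v**4

v**4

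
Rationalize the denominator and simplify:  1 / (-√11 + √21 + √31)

Group as (√21 + √31) - √11; multiply by (√21 + √31) + √11, then rationalise the remaining surd.

(-41*√11 + √31 + 21*√21 + 2*√7161)/923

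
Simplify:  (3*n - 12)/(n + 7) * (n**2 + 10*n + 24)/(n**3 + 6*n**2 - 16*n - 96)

Factor: 3*n - 12 = 3*(n - 4);  n**2 + 10*n + 24 = (n + 6)*(n + 4);  n**3 + 6*n**2 - 16*n - 96 = (n - 4)*(n + 6)*(n + 4)
Cancel the common factors (n + 6), (n + 4), (n - 4).

3/(n + 7)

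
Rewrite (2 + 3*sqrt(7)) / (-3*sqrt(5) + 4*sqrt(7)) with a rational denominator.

(6*sqrt(5) + 8*sqrt(7) + 9*sqrt(35) + 84)/67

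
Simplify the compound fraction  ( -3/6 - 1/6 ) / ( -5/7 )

14/15

Numerator: -3/6 - 1/6 = -2/3
Denominator: -5/7 = -5/7
Divide: (-2/3) · (-7/5) = 14/15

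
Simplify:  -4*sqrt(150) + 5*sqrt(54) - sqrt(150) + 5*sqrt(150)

4*sqrt(150) = 20*sqrt(6); 5*sqrt(54) = 15*sqrt(6); sqrt(150) = 5*sqrt(6); 5*sqrt(150) = 25*sqrt(6)
Combine: (-20 + 15 - 5 + 25)·sqrt(6) = 15*sqrt(6)

15*sqrt(6)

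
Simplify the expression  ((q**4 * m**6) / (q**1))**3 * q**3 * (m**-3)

m**15*q**12

Inside the bracket: q**3 * m**6
Raise to the power 3: q**9 * m**18
Multiply by q**3 * (m**-3): add exponents.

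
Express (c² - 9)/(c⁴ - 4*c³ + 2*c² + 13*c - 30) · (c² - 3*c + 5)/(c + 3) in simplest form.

1/(c + 2)

Factor: c² - 9 = (c + 3)·(c - 3);  c⁴ - 4*c³ + 2*c² + 13*c - 30 = (c - 3)·(c + 2)·(c² - 3*c + 5)
Cancel the common factors (c² - 3*c + 5), (c - 3), (c + 3).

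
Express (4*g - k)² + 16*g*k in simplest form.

After expansion: 16*g² + 8*g*k + k² — a perfect-square trinomial.

(4*g + k)²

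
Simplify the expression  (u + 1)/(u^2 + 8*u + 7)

1/(u + 7)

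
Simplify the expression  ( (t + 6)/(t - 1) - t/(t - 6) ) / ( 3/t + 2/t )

Numerator: (t + 6)/(t - 1) - t/(t - 6) = (t - 36)/(t^2 - 7*t + 6)
Denominator: 3/t + 2/t = 5/t
Divide: ((t - 36)/(t^2 - 7*t + 6)) · (t/5) = (t^2 - 36*t)/(5*t^2 - 35*t + 30)

(t^2 - 36*t)/(5*t^2 - 35*t + 30)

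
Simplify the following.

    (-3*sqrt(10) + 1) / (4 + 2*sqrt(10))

(-32 + 7*sqrt(10))/12

Multiply numerator and denominator by -2*sqrt(10) + 4.
Denominator becomes -24; numerator becomes -14*sqrt(10) + 64.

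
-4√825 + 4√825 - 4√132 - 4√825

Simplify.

4√825 = 20*√33; 4√825 = 20*√33; 4√132 = 8*√33; 4√825 = 20*√33
Combine: (-20 + 20 - 8 - 20)·√33 = -28*√33

-28*√33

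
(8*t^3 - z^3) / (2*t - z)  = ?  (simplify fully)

4*t^2 + 2*t*z + z^2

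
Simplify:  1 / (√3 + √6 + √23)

(-10*√6 - 13*√3 + 3*√46 + 7*√23)/62

Group as (√6 + √23) + √3; multiply by (√6 + √23) - √3, then rationalise the remaining surd.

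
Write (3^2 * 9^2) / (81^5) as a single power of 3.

3^2 = 3^2; 9^2 = 3^4; 81^5 = 3^20
Combine exponents: 3^(-14)

3^(-14)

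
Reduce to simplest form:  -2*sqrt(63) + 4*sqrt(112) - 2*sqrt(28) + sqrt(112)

10*sqrt(7)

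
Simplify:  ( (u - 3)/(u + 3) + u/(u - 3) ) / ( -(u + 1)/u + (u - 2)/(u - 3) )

(2*u³ - 3*u² + 9*u)/(3*u + 9)

Numerator: (u - 3)/(u + 3) + u/(u - 3) = (2*u² - 3*u + 9)/(u² - 9)
Denominator: -(u + 1)/u + (u - 2)/(u - 3) = 3/(u² - 3*u)
Divide: ((2*u² - 3*u + 9)/(u² - 9)) · (u²/3 - u) = (2*u³ - 3*u² + 9*u)/(3*u + 9)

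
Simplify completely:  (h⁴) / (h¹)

Quotient: h³

h³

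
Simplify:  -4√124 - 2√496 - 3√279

4√124 = 8*√31; 2√496 = 8*√31; 3√279 = 9*√31
Combine: (-8 - 8 - 9)·√31 = -25*√31

-25*√31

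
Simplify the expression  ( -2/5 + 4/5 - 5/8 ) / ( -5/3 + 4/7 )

189/920

Numerator: -2/5 + 4/5 - 5/8 = -9/40
Denominator: -5/3 + 4/7 = -23/21
Divide: (-9/40) · (-21/23) = 189/920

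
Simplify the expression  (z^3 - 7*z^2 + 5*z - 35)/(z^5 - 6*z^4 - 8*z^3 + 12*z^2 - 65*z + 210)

1/(z^2 + z - 6)

Factor: z^3 - 7*z^2 + 5*z - 35 = (z^2 + 5)*(z - 7);  z^5 - 6*z^4 - 8*z^3 + 12*z^2 - 65*z + 210 = (z^2 + 5)*(z - 2)*(z - 7)*(z + 3)
Cancel the common factors (z^2 + 5), (z - 7).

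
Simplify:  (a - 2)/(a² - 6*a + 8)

1/(a - 4)

Factor: a² - 6*a + 8 = (a - 4)·(a - 2)
Cancel the common factor (a - 2).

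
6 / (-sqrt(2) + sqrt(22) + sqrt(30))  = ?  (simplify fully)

Group as (sqrt(22) + sqrt(30)) - sqrt(2); multiply by (sqrt(22) + sqrt(30)) + sqrt(2), then rationalise the remaining surd.

(-75*sqrt(2) - 9*sqrt(30) + 15*sqrt(22) + 6*sqrt(330))/35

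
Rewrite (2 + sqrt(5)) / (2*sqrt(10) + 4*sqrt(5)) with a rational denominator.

Multiply numerator and denominator by -2*sqrt(10) + 4*sqrt(5).
Denominator becomes 40; numerator becomes -10*sqrt(2) - 4*sqrt(10) + 8*sqrt(5) + 20.

(-5*sqrt(2) - 2*sqrt(10) + 4*sqrt(5) + 10)/20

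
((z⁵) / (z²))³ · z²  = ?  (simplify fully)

Inside the bracket: z³
Raise to the power 3: z⁹
Multiply by z²: add exponents.

z^11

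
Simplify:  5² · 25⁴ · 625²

5² = 5^2; 25⁴ = 5^8; 625² = 5^8
Combine exponents: 5^18

5^18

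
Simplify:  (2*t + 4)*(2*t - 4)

(2*t)**2 - (4)**2 = 4*t**2 - 16.

4*t**2 - 16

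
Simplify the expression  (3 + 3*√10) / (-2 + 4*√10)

(3*√10 + 21)/26

Multiply numerator and denominator by -4*√10 - 2.
Denominator becomes -156; numerator becomes -126 - 18*√10.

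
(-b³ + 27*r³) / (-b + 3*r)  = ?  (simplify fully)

b² + 3*b*r + 9*r²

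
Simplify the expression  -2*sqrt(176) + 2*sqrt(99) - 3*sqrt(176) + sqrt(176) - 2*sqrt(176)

2*sqrt(176) = 8*sqrt(11); 2*sqrt(99) = 6*sqrt(11); 3*sqrt(176) = 12*sqrt(11); sqrt(176) = 4*sqrt(11); 2*sqrt(176) = 8*sqrt(11)

-18*sqrt(11)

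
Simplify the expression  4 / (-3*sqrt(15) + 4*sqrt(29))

Multiply numerator and denominator by 3*sqrt(15) + 4*sqrt(29).
Denominator becomes 329; numerator becomes 12*sqrt(15) + 16*sqrt(29).

(12*sqrt(15) + 16*sqrt(29))/329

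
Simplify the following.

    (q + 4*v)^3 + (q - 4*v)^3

2*q*(q^2 + 48*v^2)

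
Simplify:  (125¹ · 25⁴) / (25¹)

5^9

125¹ = 5^3; 25⁴ = 5^8; 25¹ = 5^2
Combine exponents: 5^9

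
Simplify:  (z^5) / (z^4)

Quotient: z^1

z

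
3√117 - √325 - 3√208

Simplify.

3√117 = 9*√13; √325 = 5*√13; 3√208 = 12*√13
Combine: (9 - 5 - 12)·√13 = -8*√13

-8*√13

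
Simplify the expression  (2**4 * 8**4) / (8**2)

2**4 = 2**4; 8**4 = 2**12; 8**2 = 2**6
Combine exponents: 2**10

2**10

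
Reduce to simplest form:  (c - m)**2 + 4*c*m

(c + m)**2

After expansion: c**2 + 2*c*m + m**2 — a perfect-square trinomial.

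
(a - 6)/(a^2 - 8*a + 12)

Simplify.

Factor: a^2 - 8*a + 12 = (a - 2)*(a - 6)
Cancel the common factor (a - 6).

1/(a - 2)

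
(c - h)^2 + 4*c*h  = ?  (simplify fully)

(c + h)^2

Expanding gives c^2 + 2*c*h + h^2, a perfect square.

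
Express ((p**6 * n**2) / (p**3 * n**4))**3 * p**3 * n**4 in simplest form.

Inside the bracket: p**3 * (n**-2)
Raise to the power 3: p**9 * (n**-6)
Multiply by p**3 * n**4: add exponents.

p**12/n**2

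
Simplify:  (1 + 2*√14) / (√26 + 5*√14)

(-4*√91 - √26 + 5*√14 + 140)/324

Multiply numerator and denominator by -√26 + 5*√14.
Denominator becomes 324; numerator becomes -4*√91 - √26 + 5*√14 + 140.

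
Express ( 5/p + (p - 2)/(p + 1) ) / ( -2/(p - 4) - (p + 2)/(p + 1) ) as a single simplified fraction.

Numerator: 5/p + (p - 2)/(p + 1) = (p**2 + 3*p + 5)/(p**2 + p)
Denominator: -2/(p - 4) - (p + 2)/(p + 1) = (-p**2 + 6)/(p**2 - 3*p - 4)
Divide: ((p**2 + 3*p + 5)/(p**2 + p)) · ((p**2 - 3*p - 4)/(-p**2 + 6)) = (-p**3 + p**2 + 7*p + 20)/(p**3 - 6*p)

(-p**3 + p**2 + 7*p + 20)/(p**3 - 6*p)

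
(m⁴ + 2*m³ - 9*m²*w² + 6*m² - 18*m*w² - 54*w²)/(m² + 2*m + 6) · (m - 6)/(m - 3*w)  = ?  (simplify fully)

Factor: m⁴ + 2*m³ - 9*m²*w² + 6*m² - 18*m*w² - 54*w² = (m² + 2*m + 6)·(m + 3*w)·(m - 3*w)
Cancel the common factors (m² + 2*m + 6), (m - 3*w).

m² + 3*m*w - 6*m - 18*w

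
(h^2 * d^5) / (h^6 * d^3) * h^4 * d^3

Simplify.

Quotient: (h^-4) * d^2
Multiply by h^4 * d^3: add exponents.

d^5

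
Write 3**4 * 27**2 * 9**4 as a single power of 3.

3**18

3**4 = 3**4; 27**2 = 3**6; 9**4 = 3**8
Combine exponents: 3**18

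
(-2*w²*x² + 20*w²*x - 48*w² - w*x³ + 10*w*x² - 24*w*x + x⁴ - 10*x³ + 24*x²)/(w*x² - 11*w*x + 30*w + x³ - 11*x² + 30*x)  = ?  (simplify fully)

(-2*w*x + 8*w + x² - 4*x)/(x - 5)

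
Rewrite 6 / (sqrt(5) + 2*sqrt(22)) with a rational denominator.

Multiply numerator and denominator by -sqrt(5) + 2*sqrt(22).
Denominator becomes 83; numerator becomes -6*sqrt(5) + 12*sqrt(22).

(-6*sqrt(5) + 12*sqrt(22))/83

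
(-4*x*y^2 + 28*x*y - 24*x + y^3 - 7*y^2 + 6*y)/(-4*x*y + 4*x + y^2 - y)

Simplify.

Factor: -4*x*y^2 + 28*x*y - 24*x + y^3 - 7*y^2 + 6*y = (y - 6)*(-4*x + y)*(y - 1);  -4*x*y + 4*x + y^2 - y = (y - 1)*(-4*x + y)
Cancel the common factors (y - 1), (-4*x + y).

y - 6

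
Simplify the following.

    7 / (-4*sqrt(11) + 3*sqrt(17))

(-28*sqrt(11) - 21*sqrt(17))/23

Multiply numerator and denominator by 3*sqrt(17) + 4*sqrt(11).
Denominator becomes -23; numerator becomes 21*sqrt(17) + 28*sqrt(11).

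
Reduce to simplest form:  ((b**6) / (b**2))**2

Inside the bracket: b**4
Raise to the power 2: b**8

b**8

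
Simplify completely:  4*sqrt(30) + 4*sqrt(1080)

4*sqrt(30) = 4*sqrt(30); 4*sqrt(1080) = 24*sqrt(30)
Combine: (4 + 24)·sqrt(30) = 28*sqrt(30)

28*sqrt(30)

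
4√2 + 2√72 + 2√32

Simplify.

4√2 = 4*√2; 2√72 = 12*√2; 2√32 = 8*√2
Combine: (4 + 12 + 8)·√2 = 24*√2

24*√2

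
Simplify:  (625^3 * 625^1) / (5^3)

625^3 = 5^12; 625^1 = 5^4; 5^3 = 5^3
Combine exponents: 5^13

5^13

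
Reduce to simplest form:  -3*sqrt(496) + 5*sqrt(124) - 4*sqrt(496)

-18*sqrt(31)

3*sqrt(496) = 12*sqrt(31); 5*sqrt(124) = 10*sqrt(31); 4*sqrt(496) = 16*sqrt(31)
Combine: (-12 + 10 - 16)·sqrt(31) = -18*sqrt(31)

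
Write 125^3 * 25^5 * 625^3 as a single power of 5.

5^31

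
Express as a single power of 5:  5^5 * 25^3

5^11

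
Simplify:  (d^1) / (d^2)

1/d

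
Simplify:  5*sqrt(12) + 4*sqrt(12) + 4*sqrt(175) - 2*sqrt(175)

5*sqrt(12) = 10*sqrt(3); 4*sqrt(12) = 8*sqrt(3); 4*sqrt(175) = 20*sqrt(7); 2*sqrt(175) = 10*sqrt(7)

10*sqrt(7) + 18*sqrt(3)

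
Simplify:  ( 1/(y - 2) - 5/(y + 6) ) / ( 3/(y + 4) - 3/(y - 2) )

(2*y² - 32)/(9*y + 54)

Numerator: 1/(y - 2) - 5/(y + 6) = (-4*y + 16)/(y² + 4*y - 12)
Denominator: 3/(y + 4) - 3/(y - 2) = -18/(y² + 2*y - 8)
Divide: ((-4*y + 16)/(y² + 4*y - 12)) · (-y²/18 - y/9 + 4/9) = (2*y² - 32)/(9*y + 54)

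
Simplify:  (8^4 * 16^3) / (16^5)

8^4 = 2^12; 16^3 = 2^12; 16^5 = 2^20
Combine exponents: 2^4

2^4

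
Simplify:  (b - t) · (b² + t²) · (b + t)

(b+t)(b-t) = b² - t²; continue pairing.

b⁴ - t⁴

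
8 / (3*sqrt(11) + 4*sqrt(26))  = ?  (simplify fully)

Multiply numerator and denominator by -3*sqrt(11) + 4*sqrt(26).
Denominator becomes 317; numerator becomes -24*sqrt(11) + 32*sqrt(26).

(-24*sqrt(11) + 32*sqrt(26))/317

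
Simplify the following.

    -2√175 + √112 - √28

-8*√7

2√175 = 10*√7; √112 = 4*√7; √28 = 2*√7
Combine: (-10 + 4 - 2)·√7 = -8*√7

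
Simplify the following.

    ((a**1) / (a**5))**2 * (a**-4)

a**(-12)

Inside the bracket: (a**-4)
Raise to the power 2: (a**-8)
Multiply by (a**-4): add exponents.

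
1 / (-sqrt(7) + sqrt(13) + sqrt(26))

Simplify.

(-16*sqrt(7) - 3*sqrt(26) + 10*sqrt(13) + 13*sqrt(14))/164

Group as (sqrt(13) + sqrt(26)) - sqrt(7); multiply by (sqrt(13) + sqrt(26)) + sqrt(7), then rationalise the remaining surd.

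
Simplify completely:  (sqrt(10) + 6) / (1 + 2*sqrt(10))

Multiply numerator and denominator by -2*sqrt(10) + 1.
Denominator becomes -39; numerator becomes -11*sqrt(10) - 14.

(14 + 11*sqrt(10))/39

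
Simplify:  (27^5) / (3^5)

3^10

27^5 = 3^15; 3^5 = 3^5
Combine exponents: 3^10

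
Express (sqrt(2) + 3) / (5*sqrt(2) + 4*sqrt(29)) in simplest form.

(-15*sqrt(2) - 10 + 4*sqrt(58) + 12*sqrt(29))/414

Multiply numerator and denominator by -4*sqrt(29) + 5*sqrt(2).
Denominator becomes -414; numerator becomes -12*sqrt(29) - 4*sqrt(58) + 10 + 15*sqrt(2).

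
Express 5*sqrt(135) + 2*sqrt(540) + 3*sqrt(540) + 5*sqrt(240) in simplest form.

5*sqrt(135) = 15*sqrt(15); 2*sqrt(540) = 12*sqrt(15); 3*sqrt(540) = 18*sqrt(15); 5*sqrt(240) = 20*sqrt(15)
Combine: (15 + 12 + 18 + 20)·sqrt(15) = 65*sqrt(15)

65*sqrt(15)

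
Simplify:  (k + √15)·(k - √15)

k² - 15

Difference of squares with P = k, Q = √15.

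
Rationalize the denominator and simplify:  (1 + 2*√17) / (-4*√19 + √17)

(-8*√323 - 34 - 4*√19 - √17)/287

Multiply numerator and denominator by √17 + 4*√19.
Denominator becomes -287; numerator becomes √17 + 4*√19 + 34 + 8*√323.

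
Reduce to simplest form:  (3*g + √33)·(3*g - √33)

9*g² - 33

(3*g)^2 - (√33)^2 = 9*g² - 33.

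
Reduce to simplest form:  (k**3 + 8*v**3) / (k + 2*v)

k**2 - 2*k*v + 4*v**2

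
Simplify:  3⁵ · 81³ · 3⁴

3^21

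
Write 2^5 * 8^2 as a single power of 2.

2^5 = 2^5; 8^2 = 2^6
Combine exponents: 2^11

2^11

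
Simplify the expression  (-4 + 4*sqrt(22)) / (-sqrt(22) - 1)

(-92 + 8*sqrt(22))/21

Multiply numerator and denominator by -1 + sqrt(22).
Denominator becomes -21; numerator becomes -8*sqrt(22) + 92.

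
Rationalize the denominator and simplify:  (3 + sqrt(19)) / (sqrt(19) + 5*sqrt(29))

Multiply numerator and denominator by -5*sqrt(29) + sqrt(19).
Denominator becomes -706; numerator becomes -5*sqrt(551) - 15*sqrt(29) + 3*sqrt(19) + 19.

(-19 - 3*sqrt(19) + 15*sqrt(29) + 5*sqrt(551))/706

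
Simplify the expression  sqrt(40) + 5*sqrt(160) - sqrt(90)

sqrt(40) = 2*sqrt(10); 5*sqrt(160) = 20*sqrt(10); sqrt(90) = 3*sqrt(10)
Combine: (2 + 20 - 3)·sqrt(10) = 19*sqrt(10)

19*sqrt(10)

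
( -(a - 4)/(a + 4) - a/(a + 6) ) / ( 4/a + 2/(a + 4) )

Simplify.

Numerator: -(a - 4)/(a + 4) - a/(a + 6) = (-2*a² - 6*a + 24)/(a² + 10*a + 24)
Denominator: 4/a + 2/(a + 4) = (6*a + 16)/(a² + 4*a)
Divide: ((-2*a² - 6*a + 24)/(a² + 10*a + 24)) · ((a² + 4*a)/(6*a + 16)) = (-a³ - 3*a² + 12*a)/(3*a² + 26*a + 48)

(-a³ - 3*a² + 12*a)/(3*a² + 26*a + 48)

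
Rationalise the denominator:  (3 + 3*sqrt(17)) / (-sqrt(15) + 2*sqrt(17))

Multiply numerator and denominator by sqrt(15) + 2*sqrt(17).
Denominator becomes 53; numerator becomes 3*sqrt(15) + 6*sqrt(17) + 3*sqrt(255) + 102.

(3*sqrt(15) + 6*sqrt(17) + 3*sqrt(255) + 102)/53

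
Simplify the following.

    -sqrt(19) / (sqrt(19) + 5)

(-5*sqrt(19) + 19)/6

Multiply numerator and denominator by -sqrt(19) + 5.
Denominator becomes 6; numerator becomes -5*sqrt(19) + 19.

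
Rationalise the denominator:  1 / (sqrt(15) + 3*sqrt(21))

Multiply numerator and denominator by -3*sqrt(21) + sqrt(15).
Denominator becomes -174; numerator becomes -3*sqrt(21) + sqrt(15).

(-sqrt(15) + 3*sqrt(21))/174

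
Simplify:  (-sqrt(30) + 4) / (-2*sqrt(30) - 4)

(-3*sqrt(30) + 19)/26

Multiply numerator and denominator by -4 + 2*sqrt(30).
Denominator becomes -104; numerator becomes -76 + 12*sqrt(30).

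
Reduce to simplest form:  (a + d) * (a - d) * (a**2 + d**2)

a**4 - d**4

Telescope via difference of squares: (a+d)(a-d) = a**2 - d**2, then repeat with the next factor.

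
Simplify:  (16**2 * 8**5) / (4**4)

2**15

16**2 = 2**8; 8**5 = 2**15; 4**4 = 2**8
Combine exponents: 2**15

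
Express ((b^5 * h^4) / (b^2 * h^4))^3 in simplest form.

Inside the bracket: b^3
Raise to the power 3: b^9

b^9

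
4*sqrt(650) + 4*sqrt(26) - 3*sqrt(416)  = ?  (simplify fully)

12*sqrt(26)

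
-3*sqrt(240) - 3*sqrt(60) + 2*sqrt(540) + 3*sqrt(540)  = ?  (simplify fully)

12*sqrt(15)

3*sqrt(240) = 12*sqrt(15); 3*sqrt(60) = 6*sqrt(15); 2*sqrt(540) = 12*sqrt(15); 3*sqrt(540) = 18*sqrt(15)
Combine: (-12 - 6 + 12 + 18)·sqrt(15) = 12*sqrt(15)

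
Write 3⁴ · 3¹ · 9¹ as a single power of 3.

3^7

3⁴ = 3^4; 3¹ = 3^1; 9¹ = 3^2
Combine exponents: 3^7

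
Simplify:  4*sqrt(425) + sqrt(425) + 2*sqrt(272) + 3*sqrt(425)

4*sqrt(425) = 20*sqrt(17); sqrt(425) = 5*sqrt(17); 2*sqrt(272) = 8*sqrt(17); 3*sqrt(425) = 15*sqrt(17)
Combine: (20 + 5 + 8 + 15)·sqrt(17) = 48*sqrt(17)

48*sqrt(17)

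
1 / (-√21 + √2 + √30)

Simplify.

Group as (√2 + √30) - √21; multiply by (√2 + √30) + √21, then rationalise the remaining surd.

(-11*√21 - 7*√30 + 49*√2 + 12*√35)/119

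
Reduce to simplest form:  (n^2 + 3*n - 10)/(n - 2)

Factor: n^2 + 3*n - 10 = (n - 2)*(n + 5)
Cancel the common factor (n - 2).

n + 5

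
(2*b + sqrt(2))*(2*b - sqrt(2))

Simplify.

4*b**2 - 2

Product of conjugates: (P+Q)(P-Q) = P**2 - Q**2.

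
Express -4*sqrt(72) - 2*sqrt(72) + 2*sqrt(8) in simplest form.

-32*sqrt(2)

4*sqrt(72) = 24*sqrt(2); 2*sqrt(72) = 12*sqrt(2); 2*sqrt(8) = 4*sqrt(2)
Combine: (-24 - 12 + 4)·sqrt(2) = -32*sqrt(2)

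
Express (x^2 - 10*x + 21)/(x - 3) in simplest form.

x - 7

Factor: x^2 - 10*x + 21 = (x - 7)*(x - 3)
Cancel the common factor (x - 3).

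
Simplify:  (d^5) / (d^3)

Quotient: d^2

d^2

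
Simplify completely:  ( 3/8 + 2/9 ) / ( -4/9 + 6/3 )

Numerator: 3/8 + 2/9 = 43/72
Denominator: -4/9 + 6/3 = 14/9
Divide: (43/72) · (9/14) = 43/112

43/112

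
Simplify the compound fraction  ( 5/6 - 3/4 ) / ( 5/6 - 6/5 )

Numerator: 5/6 - 3/4 = 1/12
Denominator: 5/6 - 6/5 = -11/30
Divide: (1/12) · (-30/11) = -5/22

-5/22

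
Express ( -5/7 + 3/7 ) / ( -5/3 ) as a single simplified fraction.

6/35

Numerator: -5/7 + 3/7 = -2/7
Denominator: -5/3 = -5/3
Divide: (-2/7) · (-3/5) = 6/35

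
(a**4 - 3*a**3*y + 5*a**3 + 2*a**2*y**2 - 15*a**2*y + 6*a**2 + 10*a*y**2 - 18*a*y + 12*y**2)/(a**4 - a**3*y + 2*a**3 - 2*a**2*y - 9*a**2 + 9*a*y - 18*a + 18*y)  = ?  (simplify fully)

Factor: a**4 - 3*a**3*y + 5*a**3 + 2*a**2*y**2 - 15*a**2*y + 6*a**2 + 10*a*y**2 - 18*a*y + 12*y**2 = (a + 2)*(a + 3)*(a - y)*(a - 2*y);  a**4 - a**3*y + 2*a**3 - 2*a**2*y - 9*a**2 + 9*a*y - 18*a + 18*y = (a + 2)*(a - y)*(a + 3)*(a - 3)
Cancel the common factors (a - y), (a + 3), (a + 2).

(a - 2*y)/(a - 3)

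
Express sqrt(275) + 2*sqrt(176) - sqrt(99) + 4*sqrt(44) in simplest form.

18*sqrt(11)

sqrt(275) = 5*sqrt(11); 2*sqrt(176) = 8*sqrt(11); sqrt(99) = 3*sqrt(11); 4*sqrt(44) = 8*sqrt(11)
Combine: (5 + 8 - 3 + 8)·sqrt(11) = 18*sqrt(11)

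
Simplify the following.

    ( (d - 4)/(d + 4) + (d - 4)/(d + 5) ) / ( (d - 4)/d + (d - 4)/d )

(2*d^2 + 9*d)/(2*d^2 + 18*d + 40)

Numerator: (d - 4)/(d + 4) + (d - 4)/(d + 5) = (2*d^2 + d - 36)/(d^2 + 9*d + 20)
Denominator: (d - 4)/d + (d - 4)/d = (2*d - 8)/d
Divide: ((2*d^2 + d - 36)/(d^2 + 9*d + 20)) · (d/(2*d - 8)) = (2*d^2 + 9*d)/(2*d^2 + 18*d + 40)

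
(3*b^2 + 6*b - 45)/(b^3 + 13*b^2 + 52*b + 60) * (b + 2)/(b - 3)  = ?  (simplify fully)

3/(b + 6)

Factor: 3*b^2 + 6*b - 45 = 3*(b - 3)*(b + 5);  b^3 + 13*b^2 + 52*b + 60 = (b + 5)*(b + 6)*(b + 2)
Cancel the common factors (b + 2), (b - 3), (b + 5).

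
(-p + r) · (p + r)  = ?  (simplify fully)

-p² + r²

Telescope via difference of squares: (r+p)(r-p) = -p² + r².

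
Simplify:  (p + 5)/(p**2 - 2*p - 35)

Factor: p**2 - 2*p - 35 = (p + 5)*(p - 7)
Cancel the common factor (p + 5).

1/(p - 7)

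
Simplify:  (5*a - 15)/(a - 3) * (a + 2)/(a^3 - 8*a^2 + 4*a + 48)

5/(a^2 - 10*a + 24)

Factor: 5*a - 15 = 5*(a - 3);  a^3 - 8*a^2 + 4*a + 48 = (a - 4)*(a - 6)*(a + 2)
Cancel the common factors (a + 2), (a - 3).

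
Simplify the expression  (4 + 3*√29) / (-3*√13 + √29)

(-9*√377 - 87 - 12*√13 - 4*√29)/88

Multiply numerator and denominator by √29 + 3*√13.
Denominator becomes -88; numerator becomes 4*√29 + 12*√13 + 87 + 9*√377.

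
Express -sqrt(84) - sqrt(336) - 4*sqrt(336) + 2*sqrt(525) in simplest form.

-12*sqrt(21)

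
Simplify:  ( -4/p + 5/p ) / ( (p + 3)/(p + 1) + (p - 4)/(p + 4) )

Numerator: -4/p + 5/p = 1/p
Denominator: (p + 3)/(p + 1) + (p - 4)/(p + 4) = (2*p**2 + 4*p + 8)/(p**2 + 5*p + 4)
Divide: (1/p) · ((p**2 + 5*p + 4)/(2*p**2 + 4*p + 8)) = (p**2 + 5*p + 4)/(2*p**3 + 4*p**2 + 8*p)

(p**2 + 5*p + 4)/(2*p**3 + 4*p**2 + 8*p)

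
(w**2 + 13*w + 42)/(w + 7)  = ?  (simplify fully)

Factor: w**2 + 13*w + 42 = (w + 7)*(w + 6)
Cancel the common factor (w + 7).

w + 6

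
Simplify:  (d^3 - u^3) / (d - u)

d^2 + d*u + u^2

Factor as (a-b)(a^2+ab+b^2) with a=d, b=u.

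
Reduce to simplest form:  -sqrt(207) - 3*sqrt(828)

sqrt(207) = 3*sqrt(23); 3*sqrt(828) = 18*sqrt(23)
Combine: (-3 - 18)·sqrt(23) = -21*sqrt(23)

-21*sqrt(23)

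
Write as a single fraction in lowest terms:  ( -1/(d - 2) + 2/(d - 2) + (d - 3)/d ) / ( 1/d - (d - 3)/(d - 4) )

(-d^3 + 8*d^2 - 22*d + 24)/(d^3 - 6*d^2 + 12*d - 8)

Numerator: -1/(d - 2) + 2/(d - 2) + (d - 3)/d = (d^2 - 4*d + 6)/(d^2 - 2*d)
Denominator: 1/d - (d - 3)/(d - 4) = (-d^2 + 4*d - 4)/(d^2 - 4*d)
Divide: ((d^2 - 4*d + 6)/(d^2 - 2*d)) · ((d^2 - 4*d)/(-d^2 + 4*d - 4)) = (-d^3 + 8*d^2 - 22*d + 24)/(d^3 - 6*d^2 + 12*d - 8)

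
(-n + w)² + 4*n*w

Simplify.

(n + w)²

After expansion: n² + 2*n*w + w² — a perfect-square trinomial.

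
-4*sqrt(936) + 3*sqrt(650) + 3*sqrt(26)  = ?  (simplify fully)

-6*sqrt(26)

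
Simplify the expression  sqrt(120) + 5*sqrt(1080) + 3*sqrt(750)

sqrt(120) = 2*sqrt(30); 5*sqrt(1080) = 30*sqrt(30); 3*sqrt(750) = 15*sqrt(30)
Combine: (2 + 30 + 15)·sqrt(30) = 47*sqrt(30)

47*sqrt(30)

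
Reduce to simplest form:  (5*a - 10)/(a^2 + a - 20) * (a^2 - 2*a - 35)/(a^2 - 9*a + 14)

5/(a - 4)

Factor: 5*a - 10 = 5*(a - 2);  a^2 + a - 20 = (a + 5)*(a - 4);  a^2 - 2*a - 35 = (a + 5)*(a - 7);  a^2 - 9*a + 14 = (a - 7)*(a - 2)
Cancel the common factors (a - 2), (a + 5), (a - 7).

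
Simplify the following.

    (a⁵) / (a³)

Quotient: a²

a²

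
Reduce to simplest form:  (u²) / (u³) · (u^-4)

Quotient: (u^-1)
Multiply by (u^-4): add exponents.

u^(-5)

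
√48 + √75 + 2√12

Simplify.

13*√3

√48 = 4*√3; √75 = 5*√3; 2√12 = 4*√3
Combine: (4 + 5 + 4)·√3 = 13*√3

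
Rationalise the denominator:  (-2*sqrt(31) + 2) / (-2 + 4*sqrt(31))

(-61 + sqrt(31))/123

Multiply numerator and denominator by -4*sqrt(31) - 2.
Denominator becomes -492; numerator becomes -4*sqrt(31) + 244.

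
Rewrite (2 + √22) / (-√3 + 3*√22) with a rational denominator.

Multiply numerator and denominator by √3 + 3*√22.
Denominator becomes 195; numerator becomes 2*√3 + √66 + 6*√22 + 66.

(2*√3 + √66 + 6*√22 + 66)/195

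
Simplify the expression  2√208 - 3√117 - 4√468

-25*√13

2√208 = 8*√13; 3√117 = 9*√13; 4√468 = 24*√13
Combine: (8 - 9 - 24)·√13 = -25*√13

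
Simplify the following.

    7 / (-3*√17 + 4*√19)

Multiply numerator and denominator by 3*√17 + 4*√19.
Denominator becomes 151; numerator becomes 21*√17 + 28*√19.

(21*√17 + 28*√19)/151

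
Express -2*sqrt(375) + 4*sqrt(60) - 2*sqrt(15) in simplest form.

-4*sqrt(15)

2*sqrt(375) = 10*sqrt(15); 4*sqrt(60) = 8*sqrt(15); 2*sqrt(15) = 2*sqrt(15)
Combine: (-10 + 8 - 2)·sqrt(15) = -4*sqrt(15)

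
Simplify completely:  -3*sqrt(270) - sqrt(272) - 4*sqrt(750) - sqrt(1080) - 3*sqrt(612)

-35*sqrt(30) - 22*sqrt(17)

3*sqrt(270) = 9*sqrt(30); sqrt(272) = 4*sqrt(17); 4*sqrt(750) = 20*sqrt(30); sqrt(1080) = 6*sqrt(30); 3*sqrt(612) = 18*sqrt(17)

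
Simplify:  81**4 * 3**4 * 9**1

3**22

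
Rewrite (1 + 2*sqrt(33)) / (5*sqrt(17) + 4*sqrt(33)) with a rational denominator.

(-10*sqrt(561) - 5*sqrt(17) + 4*sqrt(33) + 264)/103

Multiply numerator and denominator by -5*sqrt(17) + 4*sqrt(33).
Denominator becomes 103; numerator becomes -10*sqrt(561) - 5*sqrt(17) + 4*sqrt(33) + 264.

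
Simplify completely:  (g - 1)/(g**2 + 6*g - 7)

Factor: g**2 + 6*g - 7 = (g - 1)*(g + 7)
Cancel the common factor (g - 1).

1/(g + 7)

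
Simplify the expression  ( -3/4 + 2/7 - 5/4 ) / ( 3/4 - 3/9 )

-144/35

Numerator: -3/4 + 2/7 - 5/4 = -12/7
Denominator: 3/4 - 3/9 = 5/12
Divide: (-12/7) · (12/5) = -144/35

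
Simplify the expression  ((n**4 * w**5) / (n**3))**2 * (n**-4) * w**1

Inside the bracket: n**1 * w**5
Raise to the power 2: n**2 * w**10
Multiply by (n**-4) * w**1: add exponents.

w**11/n**2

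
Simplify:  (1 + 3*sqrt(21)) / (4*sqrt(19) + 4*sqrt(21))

(-3*sqrt(399) - sqrt(19) + sqrt(21) + 63)/8

Multiply numerator and denominator by -4*sqrt(19) + 4*sqrt(21).
Denominator becomes 32; numerator becomes -12*sqrt(399) - 4*sqrt(19) + 4*sqrt(21) + 252.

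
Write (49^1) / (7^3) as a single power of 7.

49^1 = 7^2; 7^3 = 7^3
Combine exponents: 7^(-1)

7^(-1)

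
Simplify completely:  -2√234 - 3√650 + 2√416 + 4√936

11*√26

2√234 = 6*√26; 3√650 = 15*√26; 2√416 = 8*√26; 4√936 = 24*√26
Combine: (-6 - 15 + 8 + 24)·√26 = 11*√26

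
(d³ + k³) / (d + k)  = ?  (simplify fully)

d² - d*k + k²

Apply the sum-of-cubes factorisation and cancel (d + k).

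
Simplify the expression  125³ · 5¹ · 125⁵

5^25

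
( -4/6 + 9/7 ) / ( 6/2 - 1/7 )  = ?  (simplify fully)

Numerator: -4/6 + 9/7 = 13/21
Denominator: 6/2 - 1/7 = 20/7
Divide: (13/21) · (7/20) = 13/60

13/60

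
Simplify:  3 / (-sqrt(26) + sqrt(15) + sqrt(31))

(-30*sqrt(26) + 15*sqrt(31) + 63*sqrt(15) + 3*sqrt(12090))/730

Group as (sqrt(15) + sqrt(31)) - sqrt(26); multiply by (sqrt(15) + sqrt(31)) + sqrt(26), then rationalise the remaining surd.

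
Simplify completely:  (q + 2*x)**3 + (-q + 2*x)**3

12*q**2*x + 16*x**3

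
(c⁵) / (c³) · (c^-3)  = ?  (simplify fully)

Quotient: c²
Multiply by (c^-3): add exponents.

1/c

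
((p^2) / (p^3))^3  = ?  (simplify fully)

Inside the bracket: (p^-1)
Raise to the power 3: (p^-3)

p^(-3)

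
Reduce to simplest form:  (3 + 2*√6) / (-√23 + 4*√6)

Multiply numerator and denominator by √23 + 4*√6.
Denominator becomes 73; numerator becomes 3*√23 + 2*√138 + 12*√6 + 48.

(3*√23 + 2*√138 + 12*√6 + 48)/73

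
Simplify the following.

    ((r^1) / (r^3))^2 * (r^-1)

Inside the bracket: (r^-2)
Raise to the power 2: (r^-4)
Multiply by (r^-1): add exponents.

r^(-5)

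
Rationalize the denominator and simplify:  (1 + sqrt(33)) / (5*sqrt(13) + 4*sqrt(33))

Multiply numerator and denominator by -5*sqrt(13) + 4*sqrt(33).
Denominator becomes 203; numerator becomes -5*sqrt(429) - 5*sqrt(13) + 4*sqrt(33) + 132.

(-5*sqrt(429) - 5*sqrt(13) + 4*sqrt(33) + 132)/203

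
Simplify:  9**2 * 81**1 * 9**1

9**2 = 3**4; 81**1 = 3**4; 9**1 = 3**2
Combine exponents: 3**10

3**10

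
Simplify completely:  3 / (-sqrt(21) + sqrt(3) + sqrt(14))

Group as (sqrt(3) + sqrt(14)) - sqrt(21); multiply by (sqrt(3) + sqrt(14)) + sqrt(21), then rationalise the remaining surd.

(6*sqrt(21) + 15*sqrt(14) + 48*sqrt(3) + 63*sqrt(2))/76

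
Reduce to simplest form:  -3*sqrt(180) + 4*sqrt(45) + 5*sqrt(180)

3*sqrt(180) = 18*sqrt(5); 4*sqrt(45) = 12*sqrt(5); 5*sqrt(180) = 30*sqrt(5)
Combine: (-18 + 12 + 30)·sqrt(5) = 24*sqrt(5)

24*sqrt(5)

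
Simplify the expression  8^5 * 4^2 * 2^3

2^22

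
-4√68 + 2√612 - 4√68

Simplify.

-4*√17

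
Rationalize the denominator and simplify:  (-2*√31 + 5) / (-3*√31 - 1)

(-17*√31 + 191)/278

Multiply numerator and denominator by -1 + 3*√31.
Denominator becomes -278; numerator becomes -191 + 17*√31.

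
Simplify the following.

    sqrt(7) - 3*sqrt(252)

sqrt(7) = sqrt(7); 3*sqrt(252) = 18*sqrt(7)
Combine: (1 - 18)·sqrt(7) = -17*sqrt(7)

-17*sqrt(7)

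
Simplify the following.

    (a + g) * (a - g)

Telescope via difference of squares: (a+g)(a-g) = a^2 - g^2.

a^2 - g^2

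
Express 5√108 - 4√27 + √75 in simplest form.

23*√3

5√108 = 30*√3; 4√27 = 12*√3; √75 = 5*√3
Combine: (30 - 12 + 5)·√3 = 23*√3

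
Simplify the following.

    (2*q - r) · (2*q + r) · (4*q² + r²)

Telescope via difference of squares: ((2*q)+r)((2*q)-r) = 4*q² - r², then repeat with the next factor.

16*q⁴ - r⁴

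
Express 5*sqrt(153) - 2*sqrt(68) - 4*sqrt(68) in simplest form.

3*sqrt(17)

5*sqrt(153) = 15*sqrt(17); 2*sqrt(68) = 4*sqrt(17); 4*sqrt(68) = 8*sqrt(17)
Combine: (15 - 4 - 8)·sqrt(17) = 3*sqrt(17)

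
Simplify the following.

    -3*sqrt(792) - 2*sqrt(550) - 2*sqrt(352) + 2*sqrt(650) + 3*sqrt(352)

3*sqrt(792) = 18*sqrt(22); 2*sqrt(550) = 10*sqrt(22); 2*sqrt(352) = 8*sqrt(22); 2*sqrt(650) = 10*sqrt(26); 3*sqrt(352) = 12*sqrt(22)

-24*sqrt(22) + 10*sqrt(26)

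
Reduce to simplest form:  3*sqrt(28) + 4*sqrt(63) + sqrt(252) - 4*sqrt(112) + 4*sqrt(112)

3*sqrt(28) = 6*sqrt(7); 4*sqrt(63) = 12*sqrt(7); sqrt(252) = 6*sqrt(7); 4*sqrt(112) = 16*sqrt(7); 4*sqrt(112) = 16*sqrt(7)
Combine: (6 + 12 + 6 - 16 + 16)·sqrt(7) = 24*sqrt(7)

24*sqrt(7)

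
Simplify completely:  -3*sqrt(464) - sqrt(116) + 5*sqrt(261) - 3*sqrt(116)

3*sqrt(464) = 12*sqrt(29); sqrt(116) = 2*sqrt(29); 5*sqrt(261) = 15*sqrt(29); 3*sqrt(116) = 6*sqrt(29)
Combine: (-12 - 2 + 15 - 6)·sqrt(29) = -5*sqrt(29)

-5*sqrt(29)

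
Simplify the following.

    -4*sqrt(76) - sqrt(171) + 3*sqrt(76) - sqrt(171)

-8*sqrt(19)

4*sqrt(76) = 8*sqrt(19); sqrt(171) = 3*sqrt(19); 3*sqrt(76) = 6*sqrt(19); sqrt(171) = 3*sqrt(19)
Combine: (-8 - 3 + 6 - 3)·sqrt(19) = -8*sqrt(19)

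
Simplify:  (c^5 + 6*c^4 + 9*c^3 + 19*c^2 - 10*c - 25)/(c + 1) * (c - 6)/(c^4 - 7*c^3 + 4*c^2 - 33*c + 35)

Factor: c^5 + 6*c^4 + 9*c^3 + 19*c^2 - 10*c - 25 = (c + 1)*(c^2 + c + 5)*(c + 5)*(c - 1);  c^4 - 7*c^3 + 4*c^2 - 33*c + 35 = (c^2 + c + 5)*(c - 7)*(c - 1)
Cancel the common factors (c^2 + c + 5), (c + 1), (c - 1).

(c^2 - c - 30)/(c - 7)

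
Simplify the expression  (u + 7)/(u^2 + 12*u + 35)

Factor: u^2 + 12*u + 35 = (u + 7)*(u + 5)
Cancel the common factor (u + 7).

1/(u + 5)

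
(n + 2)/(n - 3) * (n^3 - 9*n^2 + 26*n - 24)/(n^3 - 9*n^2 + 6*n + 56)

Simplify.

Factor: n^3 - 9*n^2 + 26*n - 24 = (n - 4)*(n - 3)*(n - 2);  n^3 - 9*n^2 + 6*n + 56 = (n - 4)*(n + 2)*(n - 7)
Cancel the common factors (n - 3), (n + 2), (n - 4).

(n - 2)/(n - 7)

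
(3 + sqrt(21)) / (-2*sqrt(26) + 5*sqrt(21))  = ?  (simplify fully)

Multiply numerator and denominator by 2*sqrt(26) + 5*sqrt(21).
Denominator becomes 421; numerator becomes 6*sqrt(26) + 2*sqrt(546) + 15*sqrt(21) + 105.

(6*sqrt(26) + 2*sqrt(546) + 15*sqrt(21) + 105)/421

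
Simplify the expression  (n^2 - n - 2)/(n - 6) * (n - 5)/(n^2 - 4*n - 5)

Factor: n^2 - n - 2 = (n - 2)*(n + 1);  n^2 - 4*n - 5 = (n + 1)*(n - 5)
Cancel the common factors (n - 5), (n + 1).

(n - 2)/(n - 6)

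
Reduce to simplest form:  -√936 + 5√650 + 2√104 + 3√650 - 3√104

32*√26

√936 = 6*√26; 5√650 = 25*√26; 2√104 = 4*√26; 3√650 = 15*√26; 3√104 = 6*√26
Combine: (-6 + 25 + 4 + 15 - 6)·√26 = 32*√26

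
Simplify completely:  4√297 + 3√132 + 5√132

28*√33

4√297 = 12*√33; 3√132 = 6*√33; 5√132 = 10*√33
Combine: (12 + 6 + 10)·√33 = 28*√33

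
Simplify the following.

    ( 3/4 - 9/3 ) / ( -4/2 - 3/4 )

Numerator: 3/4 - 9/3 = -9/4
Denominator: -4/2 - 3/4 = -11/4
Divide: (-9/4) · (-4/11) = 9/11

9/11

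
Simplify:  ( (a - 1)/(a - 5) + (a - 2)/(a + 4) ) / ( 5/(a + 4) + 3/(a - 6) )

(a**3 - 8*a**2 + 15*a - 18)/(4*a**2 - 29*a + 45)

Numerator: (a - 1)/(a - 5) + (a - 2)/(a + 4) = (2*a**2 - 4*a + 6)/(a**2 - a - 20)
Denominator: 5/(a + 4) + 3/(a - 6) = (8*a - 18)/(a**2 - 2*a - 24)
Divide: ((2*a**2 - 4*a + 6)/(a**2 - a - 20)) · ((a**2 - 2*a - 24)/(8*a - 18)) = (a**3 - 8*a**2 + 15*a - 18)/(4*a**2 - 29*a + 45)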